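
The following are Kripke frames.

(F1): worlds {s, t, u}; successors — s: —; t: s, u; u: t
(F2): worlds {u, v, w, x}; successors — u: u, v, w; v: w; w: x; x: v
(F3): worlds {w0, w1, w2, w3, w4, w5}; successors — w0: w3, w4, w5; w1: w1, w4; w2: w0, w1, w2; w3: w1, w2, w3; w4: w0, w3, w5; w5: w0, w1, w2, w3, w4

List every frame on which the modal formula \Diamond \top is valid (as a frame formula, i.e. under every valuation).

(F2), (F3)

This is the axiom for seriality; its first-order frame correspondent is \forall x \exists y Rxy.
(F1): fails — world s has no successor.
(F2): satisfies the condition.
(F3): satisfies the condition.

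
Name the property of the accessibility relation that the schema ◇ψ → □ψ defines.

This schema is the CD axiom.
Its frame correspondent is partial functionality — ∀x ∀y ∀z (Rxy ∧ Rxz → y = z).

partial functionality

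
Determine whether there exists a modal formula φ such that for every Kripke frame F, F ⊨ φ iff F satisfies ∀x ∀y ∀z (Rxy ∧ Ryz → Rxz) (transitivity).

This is a Sahlqvist condition; the 4 axiom □r → □□r defines it.
Suppose □r→□□r is valid. Take Rxy, Ryz and set V(r)={w : Rxw}. Then □r at x, so □□r at x, so □r at y, so r at z, i.e. Rxz.

Definable; □r → □□r defines it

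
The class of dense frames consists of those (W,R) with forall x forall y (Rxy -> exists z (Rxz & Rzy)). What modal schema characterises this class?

□□p → □p

A defining formula is □□p → □p (the C4 axiom).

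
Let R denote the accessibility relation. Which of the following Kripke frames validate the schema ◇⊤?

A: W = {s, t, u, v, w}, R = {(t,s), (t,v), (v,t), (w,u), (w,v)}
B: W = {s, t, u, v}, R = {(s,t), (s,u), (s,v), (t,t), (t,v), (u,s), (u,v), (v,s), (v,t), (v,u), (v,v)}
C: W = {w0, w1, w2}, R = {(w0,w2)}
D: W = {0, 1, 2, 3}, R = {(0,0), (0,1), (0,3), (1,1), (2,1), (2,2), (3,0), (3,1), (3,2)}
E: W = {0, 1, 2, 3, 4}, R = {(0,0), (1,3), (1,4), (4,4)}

The schema corresponds to seriality: ∀x ∃y Rxy.
A: fails — world s has no successor.
B: ✓.
C: fails — world w1 has no successor.
D: ✓.
E: fails — world 2 has no successor.
Valid on: B, D.

B, D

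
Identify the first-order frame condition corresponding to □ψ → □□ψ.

Suppose □ψ→□□ψ is valid. Take Rxy, Ryz and set V(ψ)={w : Rxw}. Then □ψ at x, so □□ψ at x, so □ψ at y, so ψ at z, i.e. Rxz.
The converse is a direct semantic check.
So the correspondent is transitivity.

Transitivity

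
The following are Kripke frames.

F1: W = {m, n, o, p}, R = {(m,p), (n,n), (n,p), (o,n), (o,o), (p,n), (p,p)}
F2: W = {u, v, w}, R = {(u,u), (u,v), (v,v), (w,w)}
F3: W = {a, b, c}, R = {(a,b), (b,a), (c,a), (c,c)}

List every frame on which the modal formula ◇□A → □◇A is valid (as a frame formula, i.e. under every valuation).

This is the axiom for convergence; its first-order frame correspondent is ∀x ∀y ∀z (Rxy ∧ Rxz → ∃w (Ryw ∧ Rzw)).
F1: holds.
F2: holds.
F3: fails — Rcc and Rca but c and a have no common successor.

F1, F2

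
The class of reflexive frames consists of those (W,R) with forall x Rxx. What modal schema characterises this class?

□s → s

This is reflexivity; the standard corresponding axiom is T: □s → s.
Suppose □s→s is valid. At any x set V(s)={w : Rxw}. Then □s holds at x, so s holds at x, i.e. Rxx.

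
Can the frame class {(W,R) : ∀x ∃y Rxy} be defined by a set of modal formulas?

The condition is seriality. A defining modal formula is □p → ◇p.
Suppose □p→◇p is valid. At any x set V(p)=W. Then □p at x, so ◇p at x, so x has a successor.

Definable; □p → ◇p defines it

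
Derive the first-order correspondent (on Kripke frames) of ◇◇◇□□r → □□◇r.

∀x ∀y ∀z ((xR³y ∧ xR²z) → ∃w (yR²w ∧ zRw))

This is a Sahlqvist (Geach-type) schema ◇^3□^2r → □^2◇^1r.
Minimal-valuation argument: fix x; take any y with xR^3y and any z with xR^2z. Set V(r) to the set of worlds R-reachable from y in exactly 2 steps. Then □^2r holds at y, so the antecedent holds at x; validity forces ◇^1r at z, giving a w with zR^1w and yR^2w.
First-order correspondent: ∀x ∀y ∀z ((xR³y ∧ xR²z) → ∃w (yR²w ∧ zRw)).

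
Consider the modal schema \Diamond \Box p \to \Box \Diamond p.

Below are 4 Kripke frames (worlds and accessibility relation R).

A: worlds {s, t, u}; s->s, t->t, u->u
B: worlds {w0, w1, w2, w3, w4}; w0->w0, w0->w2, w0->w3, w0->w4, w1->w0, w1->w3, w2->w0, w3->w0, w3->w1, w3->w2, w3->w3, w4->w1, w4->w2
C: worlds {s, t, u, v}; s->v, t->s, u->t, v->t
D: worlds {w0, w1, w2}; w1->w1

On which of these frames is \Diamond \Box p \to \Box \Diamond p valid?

This is the axiom for convergence; its first-order frame correspondent is \forall x \forall y \forall z (Rxy \wedge Rxz \to \exists w (Ryw \wedge Rzw)).
A: condition met.
B: fails — Rw0w4 and Rw0w2 but w4 and w2 have no common successor.
C: condition met.
D: condition met.

A, C, D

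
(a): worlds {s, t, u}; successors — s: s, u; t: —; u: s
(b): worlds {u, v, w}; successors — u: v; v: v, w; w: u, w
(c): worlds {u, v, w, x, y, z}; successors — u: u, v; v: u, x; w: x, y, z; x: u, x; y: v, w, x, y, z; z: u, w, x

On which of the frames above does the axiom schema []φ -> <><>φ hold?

The schema corresponds to a generalized confluence (Geach) condition: forall x exists w (xRw & x R^2 w).
(a): fails — at t but no w with tRw and tR²w.
(b): holds.
(c): holds.

(b), (c)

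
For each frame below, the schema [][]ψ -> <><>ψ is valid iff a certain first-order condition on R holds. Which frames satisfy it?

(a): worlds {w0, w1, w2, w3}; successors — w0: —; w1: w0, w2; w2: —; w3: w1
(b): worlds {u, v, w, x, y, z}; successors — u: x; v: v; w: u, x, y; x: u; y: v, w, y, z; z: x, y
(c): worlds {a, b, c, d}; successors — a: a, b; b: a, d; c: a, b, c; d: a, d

(b), (c)

The schema corresponds to a generalized confluence (Geach) condition: forall x exists w (x R^2 w & x R^2 w).
(a): fails — at w0 but no w with w0R²w and w0R²w.
(b): holds.
(c): holds.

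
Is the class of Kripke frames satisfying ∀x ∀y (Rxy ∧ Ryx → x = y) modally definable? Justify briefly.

No

Modal frame validity is preserved under surjective bounded morphisms.
The 6-cycle (worlds w0,w1,w2,w3,w4,w5 with w0→w1→w2→w3→w4→w5→w0) is antisymmetric. Sending even-indexed worlds to s and odd-indexed worlds to t is a surjective bounded morphism onto the two-world frame with s↔t, which is not antisymmetric.
So the class is not modally definable.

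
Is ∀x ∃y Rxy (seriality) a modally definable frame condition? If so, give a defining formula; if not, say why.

This is a Sahlqvist condition; the D axiom □p → ◇p defines it.

Yes — defined by □p → ◇p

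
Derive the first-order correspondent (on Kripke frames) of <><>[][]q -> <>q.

This is a Sahlqvist (Geach-type) schema ◇^2□^2q → □^0◇^1q.
Minimal-valuation argument: fix x; take any y with xR^2y and any z with xR^0z. Set V(q) to the set of worlds R-reachable from y in exactly 2 steps. Then □^2q holds at y, so the antecedent holds at x; validity forces ◇^1q at z, giving a w with zR^1w and yR^2w.
First-order correspondent: forall x forall y (x R^2 y -> exists w (y R^2 w & xRw)).

forall x forall y (x R^2 y -> exists w (y R^2 w & xRw))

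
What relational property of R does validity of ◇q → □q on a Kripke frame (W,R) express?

This is the CD axiom.
It corresponds to partial functionality: ∀x ∀y ∀z (Rxy ∧ Rxz → y = z).

Partial functionality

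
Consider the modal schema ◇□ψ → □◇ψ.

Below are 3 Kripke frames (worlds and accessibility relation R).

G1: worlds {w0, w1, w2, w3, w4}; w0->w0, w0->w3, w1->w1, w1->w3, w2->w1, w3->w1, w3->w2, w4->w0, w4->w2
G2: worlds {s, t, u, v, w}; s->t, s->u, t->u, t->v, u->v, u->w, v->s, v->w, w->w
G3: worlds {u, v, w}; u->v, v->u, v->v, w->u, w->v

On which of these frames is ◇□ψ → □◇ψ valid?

Frame correspondent (Sahlqvist): ∀x ∀y ∀z (Rxy ∧ Rxz → ∃w (Ryw ∧ Rzw)) — i.e. convergence.
G1: fails — Rw0w0 and Rw0w3 but w0 and w3 have no common successor.
G2: fails — Rvw and Rvs but w and s have no common successor.
G3: condition met.

G3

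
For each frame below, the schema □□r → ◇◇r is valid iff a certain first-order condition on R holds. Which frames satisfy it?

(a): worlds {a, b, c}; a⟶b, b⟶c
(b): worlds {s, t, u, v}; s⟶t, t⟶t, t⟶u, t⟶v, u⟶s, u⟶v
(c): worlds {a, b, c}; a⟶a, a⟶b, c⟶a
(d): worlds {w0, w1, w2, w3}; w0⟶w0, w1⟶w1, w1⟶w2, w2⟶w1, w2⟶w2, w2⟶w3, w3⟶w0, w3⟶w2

This is the axiom for a generalized confluence (Geach) condition; its first-order frame correspondent is ∀x ∃w (xR²w ∧ xR²w).
(a): fails — at b but no w with bR²w and bR²w.
(b): fails — at v but no w with vR²w and vR²w.
(c): fails — at b but no w with bR²w and bR²w.
(d): holds.
Valid on: (d).

(d)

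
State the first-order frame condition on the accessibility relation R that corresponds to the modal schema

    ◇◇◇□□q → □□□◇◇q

This is a Sahlqvist (Geach-type) schema ◇^3□^2q → □^3◇^2q.
First-order correspondent: ∀x ∀y ∀z ((xR³y ∧ xR³z) → ∃w (yR²w ∧ zR²w)).

∀x ∀y ∀z ((xR³y ∧ xR³z) → ∃w (yR²w ∧ zR²w))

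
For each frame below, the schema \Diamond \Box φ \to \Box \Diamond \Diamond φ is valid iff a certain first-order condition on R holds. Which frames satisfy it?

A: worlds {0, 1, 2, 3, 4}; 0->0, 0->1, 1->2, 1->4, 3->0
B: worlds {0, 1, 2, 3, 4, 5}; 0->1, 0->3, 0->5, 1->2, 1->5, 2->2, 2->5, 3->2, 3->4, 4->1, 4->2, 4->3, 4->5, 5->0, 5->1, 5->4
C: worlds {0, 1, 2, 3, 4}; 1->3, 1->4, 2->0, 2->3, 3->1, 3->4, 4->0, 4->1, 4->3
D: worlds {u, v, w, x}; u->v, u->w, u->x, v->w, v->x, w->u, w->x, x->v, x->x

B, D

This is the axiom for a generalized confluence (Geach) condition; its first-order frame correspondent is \forall x \forall y \forall z ((xRy \wedge xRz) \to \exists w (yRw \wedge z R^2 w)).
A: fails — 0R0, 0R1 but no w with 0Rw and 1R²w.
B: condition met.
C: fails — 2R0, 2R0 but no w with 0Rw and 0R²w.
D: condition met.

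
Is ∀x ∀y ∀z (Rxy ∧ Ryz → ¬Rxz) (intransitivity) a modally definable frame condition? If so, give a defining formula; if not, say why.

Modal frame validity is preserved under surjective bounded morphisms.
The 5-cycle (worlds w0,w1,w2,w3,w4 with w0→w1→w2→w3→w4→w0) is intransitive. Mapping every world to a single reflexive point • is a surjective bounded morphism; the reflexive point is not intransitive (R••∧R•• but R••).
So the class is not modally definable.

No — not modally definable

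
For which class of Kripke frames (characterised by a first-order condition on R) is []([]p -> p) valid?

Suppose □(□p→p) is valid. Take Rxy and set V(p)={w : Ryw}. Then at y, □p holds; since □(□p→p) at x, □p→p at y, so p at y, i.e. Ryy.

shift-reflexivity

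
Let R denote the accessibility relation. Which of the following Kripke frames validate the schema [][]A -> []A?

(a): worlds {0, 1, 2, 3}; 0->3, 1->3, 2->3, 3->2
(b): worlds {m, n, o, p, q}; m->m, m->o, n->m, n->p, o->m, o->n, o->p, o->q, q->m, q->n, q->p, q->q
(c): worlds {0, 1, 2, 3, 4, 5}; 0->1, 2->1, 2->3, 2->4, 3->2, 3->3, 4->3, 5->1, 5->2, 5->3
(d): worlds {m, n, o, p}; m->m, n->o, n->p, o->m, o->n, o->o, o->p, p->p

The schema corresponds to density: forall x forall y (Rxy -> exists z (Rxz & Rzy)).
(a): fails — R23 but no z with R2z and Rz3.
(b): fails — Rnp but no z with Rnz and Rzp.
(c): fails — R01 but no z with R0z and Rz1.
(d): satisfies the condition.

(d)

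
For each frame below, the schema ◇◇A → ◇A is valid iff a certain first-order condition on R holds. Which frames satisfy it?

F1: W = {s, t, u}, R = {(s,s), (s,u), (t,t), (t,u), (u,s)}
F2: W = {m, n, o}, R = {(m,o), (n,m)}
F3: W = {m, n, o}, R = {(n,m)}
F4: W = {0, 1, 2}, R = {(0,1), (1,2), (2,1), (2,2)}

F3

This is the axiom for transitivity; its first-order frame correspondent is ∀x ∀y ∀z (Rxy ∧ Ryz → Rxz).
F1: fails — Rus and Rsu but not Ruu.
F2: fails — Rnm and Rmo but not Rno.
F3: ✓.
F4: fails — R12 and R21 but not R11.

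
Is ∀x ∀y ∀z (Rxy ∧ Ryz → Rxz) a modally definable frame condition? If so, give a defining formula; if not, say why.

Yes, by □p → □□p

The condition is transitivity. A defining modal formula is □p → □□p.
Suppose □p→□□p is valid. Take Rxy, Ryz and set V(p)={w : Rxw}. Then □p at x, so □□p at x, so □p at y, so p at z, i.e. Rxz.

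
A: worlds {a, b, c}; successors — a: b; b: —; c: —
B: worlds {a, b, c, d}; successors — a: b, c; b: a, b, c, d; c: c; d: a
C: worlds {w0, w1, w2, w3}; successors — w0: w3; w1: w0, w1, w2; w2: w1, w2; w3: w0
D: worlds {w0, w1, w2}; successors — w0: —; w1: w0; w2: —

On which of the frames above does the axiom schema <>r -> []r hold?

This is the axiom for partial functionality; its first-order frame correspondent is forall x forall y forall z (Rxy & Rxz -> y = z).
A: condition met.
B: fails — a sees both b and c.
C: fails — w1 sees both w0 and w1.
D: condition met.
Valid on: A, D.

A, D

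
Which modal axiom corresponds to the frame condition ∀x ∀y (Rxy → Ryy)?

□(□ψ → ψ)

This is shift-reflexivity; the standard corresponding axiom is T□: □(□ψ → ψ).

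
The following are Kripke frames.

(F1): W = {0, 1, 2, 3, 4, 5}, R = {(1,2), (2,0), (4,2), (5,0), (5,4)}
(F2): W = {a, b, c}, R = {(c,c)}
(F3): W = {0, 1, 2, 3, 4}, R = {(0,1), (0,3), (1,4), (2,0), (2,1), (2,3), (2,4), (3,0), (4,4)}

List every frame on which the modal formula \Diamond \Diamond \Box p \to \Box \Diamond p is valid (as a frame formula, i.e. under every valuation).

Frame correspondent (Sahlqvist): \forall x \forall y \forall z ((x R^2 y \wedge xRz) \to \exists w (yRw \wedge zRw)) — i.e. a generalized confluence (Geach) condition.
(F1): fails — 1R²0, 1R2 but no w with 0Rw and 2Rw.
(F2): condition met.
(F3): fails — 0R²0, 0R1 but no w with 0Rw and 1Rw.

(F2)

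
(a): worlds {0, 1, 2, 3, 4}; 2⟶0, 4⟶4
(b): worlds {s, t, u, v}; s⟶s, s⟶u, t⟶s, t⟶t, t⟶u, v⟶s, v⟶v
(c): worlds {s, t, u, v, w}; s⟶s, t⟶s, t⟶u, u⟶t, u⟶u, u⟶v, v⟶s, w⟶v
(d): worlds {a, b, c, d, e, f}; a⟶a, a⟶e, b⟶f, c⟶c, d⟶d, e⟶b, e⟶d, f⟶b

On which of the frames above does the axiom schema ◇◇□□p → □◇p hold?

The schema corresponds to a generalized confluence (Geach) condition: ∀x ∀y ∀z ((xR²y ∧ xRz) → ∃w (yR²w ∧ zRw)).
(a): satisfies the condition.
(b): fails — sR²s, sRu but no w with sR²w and uRw.
(c): fails — tR²s, tRu but no w* with sR²w* and uRw*.
(d): fails — aR²b, aRa but no w with bR²w and aRw.
Valid on: (a).

(a)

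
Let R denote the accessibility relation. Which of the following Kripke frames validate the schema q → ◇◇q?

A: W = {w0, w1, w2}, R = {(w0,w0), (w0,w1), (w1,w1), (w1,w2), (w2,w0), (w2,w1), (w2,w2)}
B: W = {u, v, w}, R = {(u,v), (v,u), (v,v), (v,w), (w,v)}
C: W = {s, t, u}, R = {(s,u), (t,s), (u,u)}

A, B

Frame correspondent (Sahlqvist): ∀x ∃w (x = w ∧ xR²w) — i.e. a generalized confluence (Geach) condition.
A: ✓.
B: ✓.
C: fails — at s but no w with s=w and sR²w.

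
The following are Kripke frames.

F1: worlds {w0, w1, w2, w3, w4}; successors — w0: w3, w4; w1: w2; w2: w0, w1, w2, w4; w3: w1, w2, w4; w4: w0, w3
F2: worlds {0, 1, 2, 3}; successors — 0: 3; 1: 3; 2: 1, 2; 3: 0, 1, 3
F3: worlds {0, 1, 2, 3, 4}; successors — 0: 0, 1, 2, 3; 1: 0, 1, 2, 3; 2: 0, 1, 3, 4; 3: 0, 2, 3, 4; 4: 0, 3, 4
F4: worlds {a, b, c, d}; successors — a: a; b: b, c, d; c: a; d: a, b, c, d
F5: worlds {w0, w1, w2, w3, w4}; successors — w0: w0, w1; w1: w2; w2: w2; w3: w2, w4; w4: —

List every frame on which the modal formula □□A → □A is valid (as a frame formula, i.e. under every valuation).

F2, F3, F4

The schema corresponds to density: ∀x ∀y (Rxy → ∃z (Rxz ∧ Rzy)).
F1: fails — Rw4w0 but no z with Rw4z and Rzw0.
F2: holds.
F3: holds.
F4: holds.
F5: fails — Rw3w4 but no z with Rw3z and Rzw4.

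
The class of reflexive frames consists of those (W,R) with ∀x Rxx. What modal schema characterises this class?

This is reflexivity; the standard corresponding axiom is T: □ψ → ψ.

□ψ → ψ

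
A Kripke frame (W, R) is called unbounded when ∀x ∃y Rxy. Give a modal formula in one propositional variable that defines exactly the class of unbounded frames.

□q → ◇q

A defining formula is □q → ◇q (the D axiom).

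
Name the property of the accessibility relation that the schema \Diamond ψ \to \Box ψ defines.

Suppose ◇ψ→□ψ is valid. Take Rxy, Rxz and set V(ψ)={y}. Then ◇ψ at x, so □ψ at x, so ψ at z, i.e. z=y.
Conversely, on a frame with partial functionality the schema holds at every world under every valuation.
So the correspondent is partial functionality.

Partial functionality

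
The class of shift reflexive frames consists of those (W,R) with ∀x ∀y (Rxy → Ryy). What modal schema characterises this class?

This is shift-reflexivity; the standard corresponding axiom is T□: □(□p → p).
Suppose □(□p→p) is valid. Take Rxy and set V(p)={w : Ryw}. Then at y, □p holds; since □(□p→p) at x, □p→p at y, so p at y, i.e. Ryy.

□(□p → p)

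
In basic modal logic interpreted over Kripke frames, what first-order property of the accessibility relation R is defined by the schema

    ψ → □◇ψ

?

symmetry

Suppose ψ→□◇ψ is valid. Take Rxy and set V(ψ)={x}. Then ψ at x, so □◇ψ at x, so ◇ψ at y, so some z with Ryz has ψ; z=x, i.e. Ryx.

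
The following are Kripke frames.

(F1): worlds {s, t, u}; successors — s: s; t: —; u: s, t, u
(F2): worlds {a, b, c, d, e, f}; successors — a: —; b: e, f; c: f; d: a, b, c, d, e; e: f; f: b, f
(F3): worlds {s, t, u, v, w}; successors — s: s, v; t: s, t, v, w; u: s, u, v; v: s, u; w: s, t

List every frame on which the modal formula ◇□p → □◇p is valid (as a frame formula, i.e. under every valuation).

(F3)

The schema corresponds to convergence: ∀x ∀y ∀z (Rxy ∧ Rxz → ∃w (Ryw ∧ Rzw)).
(F1): fails — Rus and Rut but s and t have no common successor.
(F2): fails — Rdc and Rdd but c and d have no common successor.
(F3): condition met.
Valid on: (F3).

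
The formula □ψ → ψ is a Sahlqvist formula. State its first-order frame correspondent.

Suppose □ψ→ψ is valid. At any x set V(ψ)={w : Rxw}. Then □ψ holds at x, so ψ holds at x, i.e. Rxx.
Conversely, any frame satisfying ∀x Rxx validates the schema.
Frame condition: ∀x Rxx.

reflexivity: ∀x Rxx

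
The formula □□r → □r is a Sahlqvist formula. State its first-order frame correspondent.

Suppose □□r→□r is valid. Take Rxy and set V(r)={w : xR²w}. Then □□r at x, so □r at x, so r at y, i.e. ∃z(Rxz∧Rzy).

Density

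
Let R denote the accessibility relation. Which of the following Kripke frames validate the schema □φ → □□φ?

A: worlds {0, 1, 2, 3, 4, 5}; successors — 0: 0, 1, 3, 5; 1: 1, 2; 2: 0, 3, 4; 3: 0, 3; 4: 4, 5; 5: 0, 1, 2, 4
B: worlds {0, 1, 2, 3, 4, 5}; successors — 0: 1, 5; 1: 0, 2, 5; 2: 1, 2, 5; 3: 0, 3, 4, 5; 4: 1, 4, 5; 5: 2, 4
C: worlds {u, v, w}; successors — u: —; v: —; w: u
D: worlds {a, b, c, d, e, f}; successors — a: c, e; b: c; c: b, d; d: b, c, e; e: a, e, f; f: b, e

C

This is the axiom for transitivity; its first-order frame correspondent is ∀x ∀y ∀z (Rxy ∧ Ryz → Rxz).
A: fails — R45 and R50 but not R40.
B: fails — R10 and R01 but not R11.
C: satisfies the condition.
D: fails — Rbc and Rcd but not Rbd.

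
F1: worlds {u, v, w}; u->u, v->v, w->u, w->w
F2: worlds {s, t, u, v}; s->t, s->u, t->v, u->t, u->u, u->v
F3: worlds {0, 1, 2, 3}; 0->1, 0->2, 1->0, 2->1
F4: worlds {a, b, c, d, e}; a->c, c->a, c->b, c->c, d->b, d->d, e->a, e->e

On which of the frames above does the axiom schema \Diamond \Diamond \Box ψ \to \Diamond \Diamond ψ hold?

F1

Frame correspondent (Sahlqvist): \forall x \forall y (x R^2 y \to \exists w (yRw \wedge x R^2 w)) — i.e. a generalized confluence (Geach) condition.
F1: holds.
F2: fails — sR²v but no w with vRw and sR²w.
F3: fails — 1R²1 but no w with 1Rw and 1R²w.
F4: fails — aR²b but no w with bRw and aR²w.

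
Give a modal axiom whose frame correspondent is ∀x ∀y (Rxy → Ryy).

□(□p → p)

This is shift-reflexivity; the standard corresponding axiom is T□: □(□p → p).
Suppose □(□p→p) is valid. Take Rxy and set V(p)={w : Ryw}. Then at y, □p holds; since □(□p→p) at x, □p→p at y, so p at y, i.e. Ryy.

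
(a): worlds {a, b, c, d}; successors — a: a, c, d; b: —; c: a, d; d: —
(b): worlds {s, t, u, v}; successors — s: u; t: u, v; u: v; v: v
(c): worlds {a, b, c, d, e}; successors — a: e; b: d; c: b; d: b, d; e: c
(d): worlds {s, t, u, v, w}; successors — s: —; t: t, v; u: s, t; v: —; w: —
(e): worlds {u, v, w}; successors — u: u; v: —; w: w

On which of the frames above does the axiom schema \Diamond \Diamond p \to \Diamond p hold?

(e)

This is the axiom for transitivity; its first-order frame correspondent is \forall x \forall y \forall z (Rxy \wedge Ryz \to Rxz).
(a): fails — Rca and Rac but not Rcc.
(b): fails — Rsu and Ruv but not Rsv.
(c): fails — Rae and Rec but not Rac.
(d): fails — Rut and Rtv but not Ruv.
(e): holds.
Valid on: (e).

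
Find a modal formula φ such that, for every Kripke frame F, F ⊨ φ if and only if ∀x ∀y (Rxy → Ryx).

s → □◇s

This is symmetry; the standard corresponding axiom is B: s → □◇s.
Suppose s→□◇s is valid. Take Rxy and set V(s)={x}. Then s at x, so □◇s at x, so ◇s at y, so some z with Ryz has s; z=x, i.e. Ryx.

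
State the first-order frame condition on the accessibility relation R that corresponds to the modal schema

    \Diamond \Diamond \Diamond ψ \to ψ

This is a Sahlqvist (Geach-type) schema ◇^3□^0ψ → □^0◇^0ψ.
Minimal-valuation argument: fix x; take any y with xR^3y and any z with xR^0z. Set V(ψ) to the set of worlds R-reachable from y in exactly 0 steps. Then □^0ψ holds at y, so the antecedent holds at x; validity forces ◇^0ψ at z, giving a w with zR^0w and yR^0w.
First-order correspondent: \forall x \forall y (x R^3 y \to \exists w (y = w \wedge x = w)).

\forall x \forall y (x R^3 y \to \exists w (y = w \wedge x = w))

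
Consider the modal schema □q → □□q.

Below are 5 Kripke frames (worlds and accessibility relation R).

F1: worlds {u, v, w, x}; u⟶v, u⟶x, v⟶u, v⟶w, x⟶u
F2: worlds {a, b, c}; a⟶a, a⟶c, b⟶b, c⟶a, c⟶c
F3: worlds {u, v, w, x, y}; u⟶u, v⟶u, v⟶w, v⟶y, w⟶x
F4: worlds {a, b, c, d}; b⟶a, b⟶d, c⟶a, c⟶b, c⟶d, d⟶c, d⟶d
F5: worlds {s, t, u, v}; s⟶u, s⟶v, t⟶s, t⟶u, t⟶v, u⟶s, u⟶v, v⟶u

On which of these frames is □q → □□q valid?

F2

This is the axiom for transitivity; its first-order frame correspondent is ∀x ∀y ∀z (Rxy ∧ Ryz → Rxz).
F1: fails — Ruv and Rvw but not Ruw.
F2: holds.
F3: fails — Rvw and Rwx but not Rvx.
F4: fails — Rcd and Rdc but not Rcc.
F5: fails — Ruv and Rvu but not Ruu.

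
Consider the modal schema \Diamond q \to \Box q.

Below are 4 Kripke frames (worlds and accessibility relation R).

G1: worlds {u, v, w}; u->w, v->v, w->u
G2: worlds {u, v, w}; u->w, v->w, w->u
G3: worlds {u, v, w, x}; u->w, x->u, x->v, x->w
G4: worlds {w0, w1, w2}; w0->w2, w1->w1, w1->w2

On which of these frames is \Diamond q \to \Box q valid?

G1, G2

The schema corresponds to partial functionality: \forall x \forall y \forall z (Rxy \wedge Rxz \to y = z).
G1: satisfies the condition.
G2: satisfies the condition.
G3: fails — x sees both u and v.
G4: fails — w1 sees both w1 and w2.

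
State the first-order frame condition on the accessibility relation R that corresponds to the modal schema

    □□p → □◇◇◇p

∀x ∀z (xRz → ∃w (xR²w ∧ zR³w))

This is a Sahlqvist (Geach-type) schema ◇^0□^2p → □^1◇^3p.
Minimal-valuation argument: fix x; take any y with xR^0y and any z with xR^1z. Set V(p) to the set of worlds R-reachable from y in exactly 2 steps. Then □^2p holds at y, so the antecedent holds at x; validity forces ◇^3p at z, giving a w with zR^3w and yR^2w.
First-order correspondent: ∀x ∀z (xRz → ∃w (xR²w ∧ zR³w)).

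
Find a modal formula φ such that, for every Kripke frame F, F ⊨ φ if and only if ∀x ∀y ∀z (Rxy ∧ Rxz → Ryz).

◇r → □◇r

The condition is the Euclidean property. The 5 schema ◇r → □◇r defines it.
Suppose ◇r→□◇r is valid. Take Rxy, Rxz and set V(r)={y}. Then ◇r at x, so □◇r at x, so ◇r at z, so some w with Rzw has r; w=y, i.e. Rzy. By symmetry of the argument, Ryz.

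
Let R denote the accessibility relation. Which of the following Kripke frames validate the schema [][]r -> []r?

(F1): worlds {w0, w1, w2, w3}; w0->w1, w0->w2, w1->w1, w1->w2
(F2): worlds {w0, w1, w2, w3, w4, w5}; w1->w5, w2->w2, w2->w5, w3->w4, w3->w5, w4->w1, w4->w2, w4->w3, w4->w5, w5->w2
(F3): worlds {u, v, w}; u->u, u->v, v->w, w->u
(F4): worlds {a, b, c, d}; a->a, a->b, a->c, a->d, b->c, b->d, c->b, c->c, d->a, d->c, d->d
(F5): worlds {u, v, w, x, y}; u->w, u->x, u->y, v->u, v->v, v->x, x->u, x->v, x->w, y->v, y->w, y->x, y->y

The schema corresponds to density: forall x forall y (Rxy -> exists z (Rxz & Rzy)).
(F1): satisfies the condition.
(F2): fails — Rw1w5 but no z with Rw1z and Rzw5.
(F3): fails — Rvw but no z with Rvz and Rzw.
(F4): satisfies the condition.
(F5): satisfies the condition.
Valid on: (F1), (F4), (F5).

(F1), (F4), (F5)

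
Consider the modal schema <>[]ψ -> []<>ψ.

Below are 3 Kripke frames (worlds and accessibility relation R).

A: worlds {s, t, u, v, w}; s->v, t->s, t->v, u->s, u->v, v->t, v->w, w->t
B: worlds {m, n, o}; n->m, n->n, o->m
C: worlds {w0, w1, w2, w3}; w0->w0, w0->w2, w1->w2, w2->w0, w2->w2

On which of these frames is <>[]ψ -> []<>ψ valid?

Frame correspondent (Sahlqvist): forall x forall y forall z (Rxy & Rxz -> exists w (Ryw & Rzw)) — i.e. convergence.
A: fails — Rtv and Rts but v and s have no common successor.
B: fails — Rnn and Rnm but n and m have no common successor.
C: condition met.
Valid on: C.

C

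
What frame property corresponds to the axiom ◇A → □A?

Partial functionality

This is the CD axiom.
It corresponds to partial functionality: ∀x ∀y ∀z (Rxy ∧ Rxz → y = z).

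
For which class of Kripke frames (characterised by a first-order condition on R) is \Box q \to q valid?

reflexivity

Suppose □q→q is valid. At any x set V(q)={w : Rxw}. Then □q holds at x, so q holds at x, i.e. Rxx.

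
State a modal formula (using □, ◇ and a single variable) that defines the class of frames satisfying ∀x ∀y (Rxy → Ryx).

The condition is symmetry. The B schema r → □◇r defines it.

r → □◇r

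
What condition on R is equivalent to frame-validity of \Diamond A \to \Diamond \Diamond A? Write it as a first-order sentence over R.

This is a Sahlqvist (Geach-type) schema ◇^1□^0A → □^0◇^2A.
Minimal-valuation argument: fix x; take any y with xR^1y and any z with xR^0z. Set V(A) to the set of worlds R-reachable from y in exactly 0 steps. Then □^0A holds at y, so the antecedent holds at x; validity forces ◇^2A at z, giving a w with zR^2w and yR^0w.
First-order correspondent: \forall x \forall y (xRy \to \exists w (y = w \wedge x R^2 w)).

\forall x \forall y (xRy \to \exists w (y = w \wedge x R^2 w))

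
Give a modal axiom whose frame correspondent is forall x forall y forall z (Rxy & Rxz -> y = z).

◇s → □s

This is partial functionality; the standard corresponding axiom is CD: ◇s → □s.
Suppose ◇s→□s is valid. Take Rxy, Rxz and set V(s)={y}. Then ◇s at x, so □s at x, so s at z, i.e. z=y.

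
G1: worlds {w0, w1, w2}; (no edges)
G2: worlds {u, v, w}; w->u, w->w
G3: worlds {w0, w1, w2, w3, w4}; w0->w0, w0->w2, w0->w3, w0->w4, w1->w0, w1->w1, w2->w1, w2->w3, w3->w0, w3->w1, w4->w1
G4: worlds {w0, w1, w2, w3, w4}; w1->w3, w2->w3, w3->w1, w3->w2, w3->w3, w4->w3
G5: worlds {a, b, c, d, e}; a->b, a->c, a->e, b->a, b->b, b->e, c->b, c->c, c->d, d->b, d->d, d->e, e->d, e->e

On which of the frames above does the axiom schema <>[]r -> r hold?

G1

The schema corresponds to a generalized confluence (Geach) condition: forall x forall y (xRy -> exists w (yRw & x = w)).
G1: holds.
G2: fails — wRu but no t with uRt and w=t.
G3: fails — w0Rw2 but no w with w2Rw and w0=w.
G4: fails — w4Rw3 but no w with w3Rw and w4=w.
G5: fails — aRc but no w with cRw and a=w.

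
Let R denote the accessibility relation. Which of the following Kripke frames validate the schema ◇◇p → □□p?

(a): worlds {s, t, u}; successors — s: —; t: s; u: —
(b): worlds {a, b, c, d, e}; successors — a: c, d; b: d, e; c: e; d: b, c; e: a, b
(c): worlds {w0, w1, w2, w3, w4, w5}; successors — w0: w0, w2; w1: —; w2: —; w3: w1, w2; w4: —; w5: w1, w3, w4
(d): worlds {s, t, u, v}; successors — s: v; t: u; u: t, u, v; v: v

Frame correspondent (Sahlqvist): ∀x ∀y ∀z ((xR²y ∧ xR²z) → ∃w (y = w ∧ z = w)) — i.e. a generalized confluence (Geach) condition.
(a): condition met.
(b): fails — aR²b, aR²c but b ≠ c.
(c): fails — w0R²w0, w0R²w2 but w0 ≠ w2.
(d): fails — tR²t, tR²u but t ≠ u.
Valid on: (a).

(a)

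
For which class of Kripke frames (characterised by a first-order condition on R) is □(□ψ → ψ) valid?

Shift-reflexivity

This schema is the T□ axiom.
Its frame correspondent is shift-reflexivity — ∀x ∀y (Rxy → Ryy).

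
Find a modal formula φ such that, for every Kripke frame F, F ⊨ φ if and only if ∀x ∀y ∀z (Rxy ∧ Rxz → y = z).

◇s → □s

The condition is partial functionality. The CD schema ◇s → □s defines it.
Suppose ◇s→□s is valid. Take Rxy, Rxz and set V(s)={y}. Then ◇s at x, so □s at x, so s at z, i.e. z=y.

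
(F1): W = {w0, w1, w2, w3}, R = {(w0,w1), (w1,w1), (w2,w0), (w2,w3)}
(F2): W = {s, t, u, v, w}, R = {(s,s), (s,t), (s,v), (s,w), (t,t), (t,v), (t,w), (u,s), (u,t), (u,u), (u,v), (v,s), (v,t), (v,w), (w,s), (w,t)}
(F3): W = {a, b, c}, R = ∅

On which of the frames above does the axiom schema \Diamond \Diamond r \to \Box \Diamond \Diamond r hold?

(F3)

Frame correspondent (Sahlqvist): \forall x \forall y \forall z ((x R^2 y \wedge xRz) \to \exists w (y = w \wedge z R^2 w)) — i.e. a generalized confluence (Geach) condition.
(F1): fails — w2R²w1, w2Rw3 but no w with w1=w and w3R²w.
(F2): fails — uR²u, uRs but no w* with u=w* and sR²w*.
(F3): satisfies the condition.
Valid on: (F3).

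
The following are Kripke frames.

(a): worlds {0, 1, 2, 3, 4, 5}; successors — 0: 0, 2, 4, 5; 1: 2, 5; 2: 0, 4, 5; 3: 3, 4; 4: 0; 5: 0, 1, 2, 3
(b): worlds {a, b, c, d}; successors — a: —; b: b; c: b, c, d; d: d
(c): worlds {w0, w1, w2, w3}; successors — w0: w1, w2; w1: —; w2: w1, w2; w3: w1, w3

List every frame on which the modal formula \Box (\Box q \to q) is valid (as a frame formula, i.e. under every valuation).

(b)

Frame correspondent (Sahlqvist): \forall x \forall y (Rxy \to Ryy) — i.e. shift-reflexivity.
(a): fails — R34 but not R44.
(b): condition met.
(c): fails — Rw3w1 but not Rw1w1.
Valid on: (b).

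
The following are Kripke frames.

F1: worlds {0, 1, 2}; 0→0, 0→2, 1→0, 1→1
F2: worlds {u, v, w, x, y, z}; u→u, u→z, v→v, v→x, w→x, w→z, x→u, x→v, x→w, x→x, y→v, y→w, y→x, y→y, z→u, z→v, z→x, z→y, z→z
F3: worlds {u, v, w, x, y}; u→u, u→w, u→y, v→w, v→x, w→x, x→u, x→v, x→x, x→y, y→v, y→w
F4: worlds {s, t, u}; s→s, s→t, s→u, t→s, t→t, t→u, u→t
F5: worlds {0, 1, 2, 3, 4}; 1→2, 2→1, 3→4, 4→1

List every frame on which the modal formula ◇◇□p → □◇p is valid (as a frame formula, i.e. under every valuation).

This is the axiom for a generalized confluence (Geach) condition; its first-order frame correspondent is ∀x ∀y ∀z ((xR²y ∧ xRz) → ∃w (yRw ∧ zRw)).
F1: fails — 0R²0, 0R2 but no w with 0Rw and 2Rw.
F2: fails — uR²v, uRu but no t with vRt and uRt.
F3: fails — uR²u, uRw but no t with uRt and wRt.
F4: holds.
F5: fails — 1R²1, 1R2 but no w with 1Rw and 2Rw.
Valid on: F4.

F4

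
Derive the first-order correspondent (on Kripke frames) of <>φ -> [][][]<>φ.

This is a Sahlqvist (Geach-type) schema ◇^1□^0φ → □^3◇^1φ.
Minimal-valuation argument: fix x; take any y with xR^1y and any z with xR^3z. Set V(φ) to the set of worlds R-reachable from y in exactly 0 steps. Then □^0φ holds at y, so the antecedent holds at x; validity forces ◇^1φ at z, giving a w with zR^1w and yR^0w.
First-order correspondent: forall x forall y forall z ((xRy & x R^3 z) -> exists w (y = w & zRw)).

forall x forall y forall z ((xRy & x R^3 z) -> exists w (y = w & zRw))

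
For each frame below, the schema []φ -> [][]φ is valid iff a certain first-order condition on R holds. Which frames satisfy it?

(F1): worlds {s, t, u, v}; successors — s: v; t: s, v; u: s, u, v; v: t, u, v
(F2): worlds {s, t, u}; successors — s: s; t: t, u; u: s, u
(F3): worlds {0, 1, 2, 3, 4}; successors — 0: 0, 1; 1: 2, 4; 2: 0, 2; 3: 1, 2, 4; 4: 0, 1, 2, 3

none

The schema corresponds to transitivity: forall x forall y forall z (Rxy & Ryz -> Rxz).
(F1): fails — Ruv and Rvt but not Rut.
(F2): fails — Rtu and Rus but not Rts.
(F3): fails — R34 and R43 but not R33.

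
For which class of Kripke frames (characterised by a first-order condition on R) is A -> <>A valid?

This schema is equivalent to the T axiom □A → A.
It corresponds to reflexivity: forall x Rxx.

reflexivity: forall x Rxx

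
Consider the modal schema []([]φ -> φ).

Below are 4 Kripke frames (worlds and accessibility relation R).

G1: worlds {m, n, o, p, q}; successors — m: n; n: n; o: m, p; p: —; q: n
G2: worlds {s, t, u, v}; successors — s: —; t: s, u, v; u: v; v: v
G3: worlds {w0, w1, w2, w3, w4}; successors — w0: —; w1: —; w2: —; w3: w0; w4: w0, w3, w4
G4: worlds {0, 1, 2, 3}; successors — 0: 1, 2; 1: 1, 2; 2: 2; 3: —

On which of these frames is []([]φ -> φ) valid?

G4

The schema corresponds to shift-reflexivity: forall x forall y (Rxy -> Ryy).
G1: fails — Rom but not Rmm.
G2: fails — Rts but not Rss.
G3: fails — Rw4w0 but not Rw0w0.
G4: ✓.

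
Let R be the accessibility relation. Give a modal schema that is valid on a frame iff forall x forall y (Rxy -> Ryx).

p → □◇p

The condition is symmetry. The B schema p → □◇p defines it.
Suppose p→□◇p is valid. Take Rxy and set V(p)={x}. Then p at x, so □◇p at x, so ◇p at y, so some z with Ryz has p; z=x, i.e. Ryx.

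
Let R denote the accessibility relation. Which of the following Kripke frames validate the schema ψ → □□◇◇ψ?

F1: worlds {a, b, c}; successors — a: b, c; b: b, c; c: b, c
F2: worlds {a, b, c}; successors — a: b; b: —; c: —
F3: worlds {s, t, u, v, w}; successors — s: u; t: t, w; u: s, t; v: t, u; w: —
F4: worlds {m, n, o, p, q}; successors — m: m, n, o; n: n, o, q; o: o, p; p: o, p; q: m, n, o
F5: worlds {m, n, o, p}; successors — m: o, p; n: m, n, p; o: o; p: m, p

F2

Frame correspondent (Sahlqvist): ∀x ∀z (xR²z → ∃w (x = w ∧ zR²w)) — i.e. a generalized confluence (Geach) condition.
F1: fails — aR²b but no w with a=w and bR²w.
F2: condition met.
F3: fails — sR²t but no w* with s=w* and tR²w*.
F4: fails — mR²o but no w with m=w and oR²w.
F5: fails — mR²o but no w with m=w and oR²w.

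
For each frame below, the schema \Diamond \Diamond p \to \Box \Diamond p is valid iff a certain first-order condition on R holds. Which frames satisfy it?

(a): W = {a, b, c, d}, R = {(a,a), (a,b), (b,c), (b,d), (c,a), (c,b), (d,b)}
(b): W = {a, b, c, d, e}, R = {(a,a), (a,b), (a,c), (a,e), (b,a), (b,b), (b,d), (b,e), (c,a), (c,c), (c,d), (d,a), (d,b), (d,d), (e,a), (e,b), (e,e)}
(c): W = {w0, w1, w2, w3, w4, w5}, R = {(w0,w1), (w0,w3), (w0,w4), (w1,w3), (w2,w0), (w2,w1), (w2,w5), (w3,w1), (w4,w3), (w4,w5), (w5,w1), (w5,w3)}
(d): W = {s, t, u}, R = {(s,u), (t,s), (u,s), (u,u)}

The schema corresponds to a generalized confluence (Geach) condition: \forall x \forall y \forall z ((x R^2 y \wedge xRz) \to \exists w (y = w \wedge zRw)).
(a): fails — aR²a, aRb but no w with a=w and bRw.
(b): fails — aR²b, aRc but no w with b=w and cRw.
(c): fails — w0R²w1, w0Rw1 but no w with w1=w and w1Rw.
(d): fails — uR²s, uRs but no w with s=w and sRw.

none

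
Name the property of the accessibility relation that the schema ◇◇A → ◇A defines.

Equivalently (dual form): □A → □□A.
Suppose □A→□□A is valid. Take Rxy, Ryz and set V(A)={w : Rxw}. Then □A at x, so □□A at x, so □A at y, so A at z, i.e. Rxz.
Conversely, any frame satisfying ∀x ∀y ∀z (Rxy ∧ Ryz → Rxz) validates the schema.
So the correspondent is transitivity.

transitivity: ∀x ∀y ∀z (Rxy ∧ Ryz → Rxz)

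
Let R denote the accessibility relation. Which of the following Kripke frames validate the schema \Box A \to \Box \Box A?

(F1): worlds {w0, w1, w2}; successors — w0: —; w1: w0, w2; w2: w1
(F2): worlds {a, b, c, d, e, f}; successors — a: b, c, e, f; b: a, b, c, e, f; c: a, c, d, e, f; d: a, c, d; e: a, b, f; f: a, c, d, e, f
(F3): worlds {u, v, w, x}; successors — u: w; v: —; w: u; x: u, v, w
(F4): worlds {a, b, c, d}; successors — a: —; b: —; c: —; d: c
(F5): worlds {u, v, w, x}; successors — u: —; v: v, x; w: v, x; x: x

(F4), (F5)

The schema corresponds to transitivity: \forall x \forall y \forall z (Rxy \wedge Ryz \to Rxz).
(F1): fails — Rw1w2 and Rw2w1 but not Rw1w1.
(F2): fails — Rab and Rba but not Raa.
(F3): fails — Rwu and Ruw but not Rww.
(F4): condition met.
(F5): condition met.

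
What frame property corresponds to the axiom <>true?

◇⊤ holds at w iff w has a successor, so frame-validity of ◇⊤ is exactly seriality. Equivalently via □φ → ◇φ:
Suppose □φ→◇φ is valid. At any x set V(φ)=W. Then □φ at x, so ◇φ at x, so x has a successor.
Conversely, any frame satisfying forall x exists y Rxy validates the schema.
So the correspondent is seriality.

Seriality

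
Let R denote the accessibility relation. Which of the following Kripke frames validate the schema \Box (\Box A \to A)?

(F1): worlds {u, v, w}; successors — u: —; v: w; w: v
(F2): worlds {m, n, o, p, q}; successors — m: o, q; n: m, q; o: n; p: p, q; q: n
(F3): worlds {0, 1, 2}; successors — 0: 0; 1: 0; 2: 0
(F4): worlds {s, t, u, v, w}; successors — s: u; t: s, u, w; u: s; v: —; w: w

(F3)

This is the axiom for shift-reflexivity; its first-order frame correspondent is \forall x \forall y (Rxy \to Ryy).
(F1): fails — Rwv but not Rvv.
(F2): fails — Ron but not Rnn.
(F3): condition met.
(F4): fails — Rus but not Rss.
Valid on: (F3).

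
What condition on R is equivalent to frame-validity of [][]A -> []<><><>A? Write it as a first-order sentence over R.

This is a Sahlqvist (Geach-type) schema ◇^0□^2A → □^1◇^3A.
First-order correspondent: forall x forall z (xRz -> exists w (x R^2 w & z R^3 w)).

forall x forall z (xRz -> exists w (x R^2 w & z R^3 w))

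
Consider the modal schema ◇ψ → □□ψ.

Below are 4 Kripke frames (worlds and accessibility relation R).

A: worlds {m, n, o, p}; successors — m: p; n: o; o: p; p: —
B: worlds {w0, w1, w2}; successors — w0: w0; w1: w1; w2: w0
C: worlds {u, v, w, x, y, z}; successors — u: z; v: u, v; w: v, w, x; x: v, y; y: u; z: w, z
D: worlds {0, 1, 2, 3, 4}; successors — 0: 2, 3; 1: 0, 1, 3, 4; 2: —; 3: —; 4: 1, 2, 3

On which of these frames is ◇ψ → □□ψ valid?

The schema corresponds to a generalized confluence (Geach) condition: ∀x ∀y ∀z ((xRy ∧ xR²z) → ∃w (y = w ∧ z = w)).
A: fails — nRo, nR²p but o ≠ p.
B: condition met.
C: fails — uRz, uR²w but z ≠ w.
D: fails — 1R0, 1R²1 but 0 ≠ 1.

B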